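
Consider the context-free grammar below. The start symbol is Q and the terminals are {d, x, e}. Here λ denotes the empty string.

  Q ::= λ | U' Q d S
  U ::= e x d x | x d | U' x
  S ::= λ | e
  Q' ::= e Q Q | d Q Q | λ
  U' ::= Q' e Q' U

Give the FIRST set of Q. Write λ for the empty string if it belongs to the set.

FIRST(S) = {λ, e}
FIRST(Q') = {λ, d, e}
FIRST(U') = {d, e}  (via Q' e Q' U)
FIRST(Q) = {λ, d, e}  (via U' Q d S)
FIRST(U) = {d, e, x}  (via U' x)

{λ, d, e}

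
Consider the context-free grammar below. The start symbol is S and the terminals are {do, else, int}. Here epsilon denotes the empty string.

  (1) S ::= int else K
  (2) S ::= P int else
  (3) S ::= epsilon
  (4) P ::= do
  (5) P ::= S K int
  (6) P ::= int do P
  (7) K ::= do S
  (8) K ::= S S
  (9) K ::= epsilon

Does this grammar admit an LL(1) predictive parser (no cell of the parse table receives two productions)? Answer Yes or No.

FIRST(S) = {epsilon, do, int}
FIRST(P) = {do, int}
FIRST(K) = {epsilon, do, int}
FOLLOW(S) = {$, do, int}
FOLLOW(P) = {int}
FOLLOW(K) = {$, do, int}
Cell M[K, $] receives both K ::= S S and K ::= epsilon — the grammar is not LL(1).

No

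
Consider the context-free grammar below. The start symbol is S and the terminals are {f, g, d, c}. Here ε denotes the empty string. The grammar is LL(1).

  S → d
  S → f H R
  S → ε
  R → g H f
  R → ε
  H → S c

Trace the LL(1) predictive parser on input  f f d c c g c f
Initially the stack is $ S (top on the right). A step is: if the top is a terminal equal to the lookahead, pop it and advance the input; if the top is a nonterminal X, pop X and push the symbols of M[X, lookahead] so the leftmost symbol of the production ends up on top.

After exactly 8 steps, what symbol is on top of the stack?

c

     Stack        Input              Action
  1  $ S          f f d c c g c f $  expand S → f H R
  2  $ R H f      f f d c c g c f $  match f
  3  $ R H        f d c c g c f $    expand H → S c
  4  $ R c S      f d c c g c f $    expand S → f H R
  5  $ R c R H f  f d c c g c f $    match f
  6  $ R c R H    d c c g c f $      expand H → S c
  7  $ R c R c S  d c c g c f $      expand S → d
  8  $ R c R c d  d c c g c f $      match d
Stack after step 8: $ R c R c (top = c).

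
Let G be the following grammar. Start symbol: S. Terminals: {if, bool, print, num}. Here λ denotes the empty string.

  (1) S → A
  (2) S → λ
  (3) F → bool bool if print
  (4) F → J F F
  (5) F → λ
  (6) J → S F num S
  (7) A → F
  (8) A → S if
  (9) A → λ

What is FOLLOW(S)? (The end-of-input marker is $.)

{$, bool, if, num}

FIRST(S): from S→A we get {λ, bool, if, num}; from S→λ we get {λ}. So FIRST(S) = {λ, bool, if, num}.
FIRST(F): from F→bool bool if print we get {bool}; from F→J F F we get {bool, if, num}; from F→λ we get {λ}. So FIRST(F) = {λ, bool, if, num}.
FIRST(J): from J→S F num S we get {bool, if, num}. So FIRST(J) = {bool, if, num}.
FIRST(A): from A→F we get {λ, bool, if, num}; from A→S if we get {bool, if, num}; from A→λ we get {λ}. So FIRST(A) = {λ, bool, if, num}.
FOLLOW(S) includes $ since S is the start symbol.
FOLLOW(S): in J→S F num S (occurrence 1), S is followed by F num S with FIRST {bool, if, num}; in J→S F num S (occurrence 2), the suffix after S is empty, so FOLLOW(S) ⊇ FOLLOW(J) = {$, bool, if, num}; in A→S if, S is followed by if with FIRST {if}. Thus FOLLOW(S) = {$, bool, if, num}.
FOLLOW(A): in S→A, the suffix after A is empty, so FOLLOW(A) ⊇ FOLLOW(S) = {$, bool, if, num}. Thus FOLLOW(A) = {$, bool, if, num}.
FOLLOW(F): in F→J F F (occurrence 1), F is followed by F with FIRST {λ, bool, if, num}; in F→J F F (occurrence 1), the suffix after F is nullable (adds nothing new); in F→J F F (occurrence 2), the suffix after F is empty (adds nothing new); in J→S F num S, F is followed by num S with FIRST {num}; in A→F, the suffix after F is empty, so FOLLOW(F) ⊇ FOLLOW(A) = {$, bool, if, num}. Thus FOLLOW(F) = {$, bool, if, num}.
FOLLOW(J): in F→J F F, J is followed by F F with FIRST {λ, bool, if, num}; in F→J F F, the suffix after J is nullable, so FOLLOW(J) ⊇ FOLLOW(F) = {$, bool, if, num}. Thus FOLLOW(J) = {$, bool, if, num}.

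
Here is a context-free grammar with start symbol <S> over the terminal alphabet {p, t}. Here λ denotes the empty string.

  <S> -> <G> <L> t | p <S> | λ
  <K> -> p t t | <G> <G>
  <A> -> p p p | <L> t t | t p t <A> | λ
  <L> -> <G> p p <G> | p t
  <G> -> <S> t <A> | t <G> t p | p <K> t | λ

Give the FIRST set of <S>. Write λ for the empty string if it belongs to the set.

{λ, p, t}

FIRST(<S>): from <S>-><G> <L> t we get {p, t}; from <S>->p <S> we get {p}; from <S>->λ we get {λ}. So FIRST(<S>) = {λ, p, t}.
FIRST(<G>): from <G>-><S> t <A> we get {p, t}; from <G>->t <G> t p we get {t}; from <G>->p <K> t we get {p}; from <G>->λ we get {λ}. So FIRST(<G>) = {λ, p, t}.
FIRST(<K>): from <K>->p t t we get {p}; from <K>-><G> <G> we get {λ, p, t}. So FIRST(<K>) = {λ, p, t}.
FIRST(<L>): from <L>-><G> p p <G> we get {p, t}; from <L>->p t we get {p}. So FIRST(<L>) = {p, t}.
FIRST(<A>): from <A>->p p p we get {p}; from <A>-><L> t t we get {p, t}; from <A>->t p t <A> we get {t}; from <A>->λ we get {λ}. So FIRST(<A>) = {λ, p, t}.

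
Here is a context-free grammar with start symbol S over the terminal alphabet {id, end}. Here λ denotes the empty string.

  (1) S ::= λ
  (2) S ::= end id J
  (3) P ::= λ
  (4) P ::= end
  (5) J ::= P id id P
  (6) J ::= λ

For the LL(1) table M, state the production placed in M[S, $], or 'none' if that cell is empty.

S ::= λ

FIRST(S): from S::=λ we get {λ}; from S::=end id J we get {end}. So FIRST(S) = {λ, end}.
FIRST(P): from P::=λ we get {λ}; from P::=end we get {end}. So FIRST(P) = {λ, end}.
FIRST(J): from J::=P id id P we get {end, id}; from J::=λ we get {λ}. So FIRST(J) = {λ, end, id}.
FOLLOW(S) includes $ since S is the start symbol.
FOLLOW(S): S appears on no right-hand side. Thus FOLLOW(S) = {$}.
For S ::= λ: FIRST(λ) = {λ}, so it goes in M[S, t] for t ∈ {}; since λ ∈ FIRST, also for every t ∈ FOLLOW(S) = {$}.
For S ::= end id J: FIRST(end id J) = {end}, so it goes in M[S, t] for t ∈ {end}.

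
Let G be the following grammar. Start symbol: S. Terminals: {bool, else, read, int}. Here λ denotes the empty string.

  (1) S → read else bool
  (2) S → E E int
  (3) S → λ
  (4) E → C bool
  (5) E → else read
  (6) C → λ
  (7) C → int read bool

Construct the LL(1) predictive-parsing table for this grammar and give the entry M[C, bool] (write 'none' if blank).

FIRST(C) = {λ, int}
FIRST(E) = {bool, else, int}  (via C bool)
FIRST(S) = {λ, bool, else, int, read}  (via E E int)
FOLLOW(S) includes $ since S is the start symbol.
FOLLOW(C): in E→C bool, C is followed by bool with FIRST {bool}. Thus FOLLOW(C) = {bool}.
For C → λ: FIRST(λ) = {λ}, so it goes in M[C, t] for t ∈ {}; since λ ∈ FIRST, also for every t ∈ FOLLOW(C) = {bool}.
For C → int read bool: FIRST(int read bool) = {int}, so it goes in M[C, t] for t ∈ {int}.

C → λ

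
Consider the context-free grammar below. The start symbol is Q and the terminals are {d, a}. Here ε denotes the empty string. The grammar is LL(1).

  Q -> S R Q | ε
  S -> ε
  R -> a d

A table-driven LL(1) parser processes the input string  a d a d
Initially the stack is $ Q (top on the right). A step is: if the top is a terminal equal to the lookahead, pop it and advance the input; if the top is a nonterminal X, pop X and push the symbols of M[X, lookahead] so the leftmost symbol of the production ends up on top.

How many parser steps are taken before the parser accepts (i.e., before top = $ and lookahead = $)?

11

step 1: stack=$ Q  input=a d a d $  — expand Q -> S R Q
step 2: stack=$ Q R S  input=a d a d $  — expand S -> ε
step 3: stack=$ Q R  input=a d a d $  — expand R -> a d
step 4: stack=$ Q d a  input=a d a d $  — match a
step 5: stack=$ Q d  input=d a d $  — match d
step 6: stack=$ Q  input=a d $  — expand Q -> S R Q
step 7: stack=$ Q R S  input=a d $  — expand S -> ε
step 8: stack=$ Q R  input=a d $  — expand R -> a d
step 9: stack=$ Q d a  input=a d $  — match a
step 10: stack=$ Q d  input=d $  — match d
step 11: stack=$ Q  input=$  — expand Q -> ε
Accept reached after 11 steps.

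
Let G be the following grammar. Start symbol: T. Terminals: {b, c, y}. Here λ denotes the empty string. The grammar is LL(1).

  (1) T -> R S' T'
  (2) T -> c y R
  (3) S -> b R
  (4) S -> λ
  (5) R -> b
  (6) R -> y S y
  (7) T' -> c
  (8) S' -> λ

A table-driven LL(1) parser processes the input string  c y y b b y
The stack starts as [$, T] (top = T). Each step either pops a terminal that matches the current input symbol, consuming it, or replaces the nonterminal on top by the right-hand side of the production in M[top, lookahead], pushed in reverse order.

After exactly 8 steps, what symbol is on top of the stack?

b

step 1: stack=$ T  input=c y y b b y $  — expand T -> c y R
step 2: stack=$ R y c  input=c y y b b y $  — match c
step 3: stack=$ R y  input=y y b b y $  — match y
step 4: stack=$ R  input=y b b y $  — expand R -> y S y
step 5: stack=$ y S y  input=y b b y $  — match y
step 6: stack=$ y S  input=b b y $  — expand S -> b R
step 7: stack=$ y R b  input=b b y $  — match b
step 8: stack=$ y R  input=b y $  — expand R -> b
Stack after step 8: $ y b (top = b).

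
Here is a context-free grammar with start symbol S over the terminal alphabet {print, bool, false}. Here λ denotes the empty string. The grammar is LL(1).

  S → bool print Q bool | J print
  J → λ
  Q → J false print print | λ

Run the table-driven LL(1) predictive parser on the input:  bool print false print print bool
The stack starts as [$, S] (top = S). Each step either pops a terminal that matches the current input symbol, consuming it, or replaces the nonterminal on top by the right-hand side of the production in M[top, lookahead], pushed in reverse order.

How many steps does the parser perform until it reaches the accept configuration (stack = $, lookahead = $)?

9

     Stack                       Input                                Action
  1  $ S                         bool print false print print bool $  expand S → bool print Q bool
  2  $ bool Q print bool         bool print false print print bool $  match bool
  3  $ bool Q print              print false print print bool $       match print
  4  $ bool Q                    false print print bool $             expand Q → J false print print
  5  $ bool print print false J  false print print bool $             expand J → λ
  6  $ bool print print false    false print print bool $             match false
  7  $ bool print print          print print bool $                   match print
  8  $ bool print                print bool $                         match print
  9  $ bool                      bool $                               match bool
Accept reached after 9 steps.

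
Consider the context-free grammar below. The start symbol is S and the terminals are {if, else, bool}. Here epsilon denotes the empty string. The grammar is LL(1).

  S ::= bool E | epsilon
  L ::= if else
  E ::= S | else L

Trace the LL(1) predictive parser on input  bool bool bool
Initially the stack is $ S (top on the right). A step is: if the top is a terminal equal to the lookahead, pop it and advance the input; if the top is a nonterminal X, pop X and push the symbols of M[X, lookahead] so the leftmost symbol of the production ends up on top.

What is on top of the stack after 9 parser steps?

S

step 1: stack=$ S  input=bool bool bool $  — expand S ::= bool E
step 2: stack=$ E bool  input=bool bool bool $  — match bool
step 3: stack=$ E  input=bool bool $  — expand E ::= S
step 4: stack=$ S  input=bool bool $  — expand S ::= bool E
step 5: stack=$ E bool  input=bool bool $  — match bool
step 6: stack=$ E  input=bool $  — expand E ::= S
step 7: stack=$ S  input=bool $  — expand S ::= bool E
step 8: stack=$ E bool  input=bool $  — match bool
step 9: stack=$ E  input=$  — expand E ::= S
Stack after step 9: $ S (top = S).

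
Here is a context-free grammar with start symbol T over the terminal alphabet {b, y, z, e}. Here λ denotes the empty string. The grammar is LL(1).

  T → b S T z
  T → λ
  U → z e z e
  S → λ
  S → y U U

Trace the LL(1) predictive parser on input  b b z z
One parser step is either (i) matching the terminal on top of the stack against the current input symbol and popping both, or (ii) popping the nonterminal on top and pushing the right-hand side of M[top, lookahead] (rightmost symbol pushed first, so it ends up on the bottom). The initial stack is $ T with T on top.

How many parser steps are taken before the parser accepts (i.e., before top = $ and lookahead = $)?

9

     Stack        Input      Action
  1  $ T          b b z z $  expand T → b S T z
  2  $ z T S b    b b z z $  match b
  3  $ z T S      b z z $    expand S → λ
  4  $ z T        b z z $    expand T → b S T z
  5  $ z z T S b  b z z $    match b
  6  $ z z T S    z z $      expand S → λ
  7  $ z z T      z z $      expand T → λ
  8  $ z z        z z $      match z
  9  $ z          z $        match z
Accept reached after 9 steps.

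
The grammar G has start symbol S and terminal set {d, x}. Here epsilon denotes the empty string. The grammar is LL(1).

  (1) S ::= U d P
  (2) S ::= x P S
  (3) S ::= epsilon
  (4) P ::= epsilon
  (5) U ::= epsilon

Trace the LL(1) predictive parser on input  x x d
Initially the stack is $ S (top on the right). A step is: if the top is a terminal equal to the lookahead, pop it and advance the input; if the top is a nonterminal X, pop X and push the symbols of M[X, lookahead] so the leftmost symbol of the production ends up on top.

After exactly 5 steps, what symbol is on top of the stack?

P

     Stack    Input    Action
  1  $ S      x x d $  expand S ::= x P S
  2  $ S P x  x x d $  match x
  3  $ S P    x d $    expand P ::= epsilon
  4  $ S      x d $    expand S ::= x P S
  5  $ S P x  x d $    match x
Stack after step 5: $ S P (top = P).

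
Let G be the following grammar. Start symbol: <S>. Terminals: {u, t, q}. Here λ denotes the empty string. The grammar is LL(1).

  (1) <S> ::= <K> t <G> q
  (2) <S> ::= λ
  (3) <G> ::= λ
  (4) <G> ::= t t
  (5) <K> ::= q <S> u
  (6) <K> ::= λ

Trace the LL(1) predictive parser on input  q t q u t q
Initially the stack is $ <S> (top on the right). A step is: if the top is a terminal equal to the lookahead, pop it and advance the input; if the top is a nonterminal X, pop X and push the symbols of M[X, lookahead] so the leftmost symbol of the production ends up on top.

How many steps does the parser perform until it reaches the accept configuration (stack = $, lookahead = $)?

12

step 1: stack=$ <S>  input=q t q u t q $  — expand <S> ::= <K> t <G> q
step 2: stack=$ q <G> t <K>  input=q t q u t q $  — expand <K> ::= q <S> u
step 3: stack=$ q <G> t u <S> q  input=q t q u t q $  — match q
step 4: stack=$ q <G> t u <S>  input=t q u t q $  — expand <S> ::= <K> t <G> q
step 5: stack=$ q <G> t u q <G> t <K>  input=t q u t q $  — expand <K> ::= λ
step 6: stack=$ q <G> t u q <G> t  input=t q u t q $  — match t
step 7: stack=$ q <G> t u q <G>  input=q u t q $  — expand <G> ::= λ
step 8: stack=$ q <G> t u q  input=q u t q $  — match q
step 9: stack=$ q <G> t u  input=u t q $  — match u
step 10: stack=$ q <G> t  input=t q $  — match t
step 11: stack=$ q <G>  input=q $  — expand <G> ::= λ
step 12: stack=$ q  input=q $  — match q
Accept reached after 12 steps.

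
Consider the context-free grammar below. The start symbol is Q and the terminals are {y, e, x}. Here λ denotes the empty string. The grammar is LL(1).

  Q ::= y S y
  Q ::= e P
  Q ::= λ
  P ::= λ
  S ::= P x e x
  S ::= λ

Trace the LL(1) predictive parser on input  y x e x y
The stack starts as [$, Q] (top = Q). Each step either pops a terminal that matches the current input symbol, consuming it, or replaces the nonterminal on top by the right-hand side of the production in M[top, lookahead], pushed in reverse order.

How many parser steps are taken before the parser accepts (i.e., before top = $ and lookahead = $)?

8

     Stack        Input        Action
  1  $ Q          y x e x y $  expand Q ::= y S y
  2  $ y S y      y x e x y $  match y
  3  $ y S        x e x y $    expand S ::= P x e x
  4  $ y x e x P  x e x y $    expand P ::= λ
  5  $ y x e x    x e x y $    match x
  6  $ y x e      e x y $      match e
  7  $ y x        x y $        match x
  8  $ y          y $          match y
Accept reached after 8 steps.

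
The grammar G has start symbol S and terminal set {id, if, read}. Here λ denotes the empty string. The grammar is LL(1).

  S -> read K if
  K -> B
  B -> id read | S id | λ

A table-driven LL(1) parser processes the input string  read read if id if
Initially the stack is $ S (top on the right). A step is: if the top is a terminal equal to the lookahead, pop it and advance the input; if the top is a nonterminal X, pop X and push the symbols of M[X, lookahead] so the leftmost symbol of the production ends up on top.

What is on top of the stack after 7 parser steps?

B

step 1: stack=$ S  input=read read if id if $  — expand S -> read K if
step 2: stack=$ if K read  input=read read if id if $  — match read
step 3: stack=$ if K  input=read if id if $  — expand K -> B
step 4: stack=$ if B  input=read if id if $  — expand B -> S id
step 5: stack=$ if id S  input=read if id if $  — expand S -> read K if
step 6: stack=$ if id if K read  input=read if id if $  — match read
step 7: stack=$ if id if K  input=if id if $  — expand K -> B
Stack after step 7: $ if id if B (top = B).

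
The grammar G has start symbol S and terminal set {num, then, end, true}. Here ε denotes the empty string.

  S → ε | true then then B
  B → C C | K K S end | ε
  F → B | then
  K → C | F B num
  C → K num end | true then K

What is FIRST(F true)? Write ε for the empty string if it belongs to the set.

{num, then, true}

FIRST(S) = {ε, true}
FIRST(B) = {ε, num, then, true}  (via C C, K K S end)
FIRST(F) = {ε, num, then, true}  (via B)
FIRST(K) = {num, then, true}  (via C, F B num)
FIRST(C) = {num, then, true}  (via K num end)
FIRST(F true): take FIRST of each symbol in turn, carrying on past any symbol whose FIRST contains ε; result {num, then, true}.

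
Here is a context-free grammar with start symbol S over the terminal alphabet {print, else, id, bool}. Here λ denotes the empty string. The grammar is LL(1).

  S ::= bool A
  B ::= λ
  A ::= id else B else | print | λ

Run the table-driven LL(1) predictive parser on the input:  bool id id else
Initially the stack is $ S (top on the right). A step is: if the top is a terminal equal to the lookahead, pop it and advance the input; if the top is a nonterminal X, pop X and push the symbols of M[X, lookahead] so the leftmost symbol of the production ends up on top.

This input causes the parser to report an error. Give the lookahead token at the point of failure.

step 1: stack=$ S  input=bool id id else $  — expand S ::= bool A
step 2: stack=$ A bool  input=bool id id else $  — match bool
step 3: stack=$ A  input=id id else $  — expand A ::= id else B else
step 4: stack=$ else B else id  input=id id else $  — match id
step 5: stack=$ else B else  input=id else $  — error: top is terminal else but lookahead is id

id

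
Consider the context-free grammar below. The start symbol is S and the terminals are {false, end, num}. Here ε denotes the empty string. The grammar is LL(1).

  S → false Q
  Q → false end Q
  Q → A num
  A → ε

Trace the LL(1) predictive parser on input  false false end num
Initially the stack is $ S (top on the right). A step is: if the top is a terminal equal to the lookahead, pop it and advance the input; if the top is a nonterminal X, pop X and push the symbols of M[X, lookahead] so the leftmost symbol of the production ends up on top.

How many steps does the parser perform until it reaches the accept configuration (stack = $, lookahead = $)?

step 1: stack=$ S  input=false false end num $  — expand S → false Q
step 2: stack=$ Q false  input=false false end num $  — match false
step 3: stack=$ Q  input=false end num $  — expand Q → false end Q
step 4: stack=$ Q end false  input=false end num $  — match false
step 5: stack=$ Q end  input=end num $  — match end
step 6: stack=$ Q  input=num $  — expand Q → A num
step 7: stack=$ num A  input=num $  — expand A → ε
step 8: stack=$ num  input=num $  — match num
Accept reached after 8 steps.

8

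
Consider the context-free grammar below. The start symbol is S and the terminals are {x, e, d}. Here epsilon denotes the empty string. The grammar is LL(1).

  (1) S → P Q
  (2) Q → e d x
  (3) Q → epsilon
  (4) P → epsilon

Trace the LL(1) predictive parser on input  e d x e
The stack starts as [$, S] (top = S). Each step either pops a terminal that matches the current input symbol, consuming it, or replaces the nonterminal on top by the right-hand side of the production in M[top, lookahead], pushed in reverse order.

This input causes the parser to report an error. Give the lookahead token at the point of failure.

e

     Stack    Input      Action
  1  $ S      e d x e $  expand S → P Q
  2  $ Q P    e d x e $  expand P → epsilon
  3  $ Q      e d x e $  expand Q → e d x
  4  $ x d e  e d x e $  match e
  5  $ x d    d x e $    match d
  6  $ x      x e $      match x
  7  $        e $        error: stack empty but input remains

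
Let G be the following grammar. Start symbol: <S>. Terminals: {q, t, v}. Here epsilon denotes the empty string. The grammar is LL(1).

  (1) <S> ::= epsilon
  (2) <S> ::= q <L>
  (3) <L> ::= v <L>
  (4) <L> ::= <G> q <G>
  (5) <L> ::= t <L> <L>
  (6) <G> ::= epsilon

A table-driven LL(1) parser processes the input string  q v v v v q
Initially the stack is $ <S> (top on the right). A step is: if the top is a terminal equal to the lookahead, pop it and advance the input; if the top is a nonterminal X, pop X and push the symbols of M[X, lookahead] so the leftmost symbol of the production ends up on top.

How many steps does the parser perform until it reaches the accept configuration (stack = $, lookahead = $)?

      Stack        Input          Action
   1  $ <S>        q v v v v q $  expand <S> ::= q <L>
   2  $ <L> q      q v v v v q $  match q
   3  $ <L>        v v v v q $    expand <L> ::= v <L>
   4  $ <L> v      v v v v q $    match v
   5  $ <L>        v v v q $      expand <L> ::= v <L>
   6  $ <L> v      v v v q $      match v
   7  $ <L>        v v q $        expand <L> ::= v <L>
   8  $ <L> v      v v q $        match v
   9  $ <L>        v q $          expand <L> ::= v <L>
  10  $ <L> v      v q $          match v
  11  $ <L>        q $            expand <L> ::= <G> q <G>
  12  $ <G> q <G>  q $            expand <G> ::= epsilon
  13  $ <G> q      q $            match q
  14  $ <G>        $              expand <G> ::= epsilon
Accept reached after 14 steps.

14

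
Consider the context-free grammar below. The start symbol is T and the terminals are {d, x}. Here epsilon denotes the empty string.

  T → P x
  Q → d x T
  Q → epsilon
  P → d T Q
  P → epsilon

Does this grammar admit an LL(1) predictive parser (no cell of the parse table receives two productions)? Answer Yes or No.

Yes

FIRST(T) = {d, x}
FIRST(Q) = {epsilon, d}
FIRST(P) = {epsilon, d}
FOLLOW(T) = {$, d, x}
FOLLOW(Q) = {x}
FOLLOW(P) = {x}
Each cell of M receives at most one production.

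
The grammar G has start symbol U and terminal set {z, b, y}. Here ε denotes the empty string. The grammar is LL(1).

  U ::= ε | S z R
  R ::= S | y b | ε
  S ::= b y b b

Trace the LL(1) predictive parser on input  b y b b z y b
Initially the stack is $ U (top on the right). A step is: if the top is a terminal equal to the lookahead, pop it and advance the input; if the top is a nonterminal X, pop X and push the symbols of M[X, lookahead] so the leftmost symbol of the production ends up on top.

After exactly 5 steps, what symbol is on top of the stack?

step 1: stack=$ U  input=b y b b z y b $  — expand U ::= S z R
step 2: stack=$ R z S  input=b y b b z y b $  — expand S ::= b y b b
step 3: stack=$ R z b b y b  input=b y b b z y b $  — match b
step 4: stack=$ R z b b y  input=y b b z y b $  — match y
step 5: stack=$ R z b b  input=b b z y b $  — match b
Stack after step 5: $ R z b (top = b).

b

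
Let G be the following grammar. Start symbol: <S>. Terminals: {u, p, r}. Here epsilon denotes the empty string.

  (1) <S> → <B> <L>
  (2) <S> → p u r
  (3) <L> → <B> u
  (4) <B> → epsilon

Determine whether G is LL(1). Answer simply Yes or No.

Yes

FIRST(<S>) = {p, u}
FIRST(<L>) = {u}
FIRST(<B>) = {epsilon}
FOLLOW(<S>) = {$}
FOLLOW(<L>) = {$}
FOLLOW(<B>) = {u}
Each cell of M receives at most one production.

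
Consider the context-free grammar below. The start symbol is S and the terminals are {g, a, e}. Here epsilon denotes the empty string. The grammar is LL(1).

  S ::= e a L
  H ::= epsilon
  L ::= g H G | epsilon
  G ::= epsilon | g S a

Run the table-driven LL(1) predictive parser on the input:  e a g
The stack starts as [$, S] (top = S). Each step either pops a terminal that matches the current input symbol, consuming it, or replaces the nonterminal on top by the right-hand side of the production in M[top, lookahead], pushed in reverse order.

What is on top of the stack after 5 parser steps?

H

     Stack    Input    Action
  1  $ S      e a g $  expand S ::= e a L
  2  $ L a e  e a g $  match e
  3  $ L a    a g $    match a
  4  $ L      g $      expand L ::= g H G
  5  $ G H g  g $      match g
Stack after step 5: $ G H (top = H).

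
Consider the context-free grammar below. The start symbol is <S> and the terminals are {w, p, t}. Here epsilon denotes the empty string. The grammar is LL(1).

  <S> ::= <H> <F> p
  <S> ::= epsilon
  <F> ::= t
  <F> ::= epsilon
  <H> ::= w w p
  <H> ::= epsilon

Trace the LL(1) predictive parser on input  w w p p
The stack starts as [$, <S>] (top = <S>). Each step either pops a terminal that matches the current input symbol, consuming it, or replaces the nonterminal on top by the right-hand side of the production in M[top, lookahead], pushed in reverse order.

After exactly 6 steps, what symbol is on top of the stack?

     Stack          Input      Action
  1  $ <S>          w w p p $  expand <S> ::= <H> <F> p
  2  $ p <F> <H>    w w p p $  expand <H> ::= w w p
  3  $ p <F> p w w  w w p p $  match w
  4  $ p <F> p w    w p p $    match w
  5  $ p <F> p      p p $      match p
  6  $ p <F>        p $        expand <F> ::= epsilon
Stack after step 6: $ p (top = p).

p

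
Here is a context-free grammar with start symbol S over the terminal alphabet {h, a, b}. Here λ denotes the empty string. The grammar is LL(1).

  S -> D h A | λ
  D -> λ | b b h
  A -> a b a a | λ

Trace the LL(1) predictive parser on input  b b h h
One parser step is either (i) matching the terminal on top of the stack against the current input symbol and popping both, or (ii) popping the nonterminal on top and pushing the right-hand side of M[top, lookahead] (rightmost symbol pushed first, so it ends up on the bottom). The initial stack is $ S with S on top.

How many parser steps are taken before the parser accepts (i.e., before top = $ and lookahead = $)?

     Stack        Input      Action
  1  $ S          b b h h $  expand S -> D h A
  2  $ A h D      b b h h $  expand D -> b b h
  3  $ A h h b b  b b h h $  match b
  4  $ A h h b    b h h $    match b
  5  $ A h h      h h $      match h
  6  $ A h        h $        match h
  7  $ A          $          expand A -> λ
Accept reached after 7 steps.

7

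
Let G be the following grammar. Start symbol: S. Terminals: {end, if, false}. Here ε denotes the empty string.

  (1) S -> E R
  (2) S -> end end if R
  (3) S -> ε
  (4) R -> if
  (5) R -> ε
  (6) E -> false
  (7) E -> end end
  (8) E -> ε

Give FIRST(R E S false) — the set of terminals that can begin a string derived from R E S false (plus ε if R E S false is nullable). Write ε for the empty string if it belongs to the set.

{end, false, if}

FIRST(R) = {ε, if}
FIRST(E) = {ε, end, false}
FIRST(S) = {ε, end, false, if}  (via E R)
FIRST(R E S false): take FIRST of each symbol in turn, carrying on past any symbol whose FIRST contains ε; result {end, false, if}.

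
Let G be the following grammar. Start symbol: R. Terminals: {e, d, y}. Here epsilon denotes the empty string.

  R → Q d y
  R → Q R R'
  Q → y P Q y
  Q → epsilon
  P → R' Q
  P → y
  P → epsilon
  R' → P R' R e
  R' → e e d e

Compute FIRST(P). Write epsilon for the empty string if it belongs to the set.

FIRST(Q): from Q→y P Q y we get {y}; from Q→epsilon we get {epsilon}. So FIRST(Q) = {epsilon, y}.
FIRST(R): from R→Q d y we get {d, y}; from R→Q R R' we get {d, y}. So FIRST(R) = {d, y}.
FIRST(P): from P→R' Q we get {e, y}; from P→y we get {y}; from P→epsilon we get {epsilon}. So FIRST(P) = {epsilon, e, y}.
FIRST(R'): from R'→P R' R e we get {e, y}; from R'→e e d e we get {e}. So FIRST(R') = {e, y}.

{epsilon, e, y}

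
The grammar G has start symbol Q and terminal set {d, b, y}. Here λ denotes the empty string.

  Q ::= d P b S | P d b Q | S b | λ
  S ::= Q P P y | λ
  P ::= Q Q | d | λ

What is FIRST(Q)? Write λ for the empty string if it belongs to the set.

FIRST(Q) = {λ, b, d, y}  (via P d b Q, S b)
FIRST(P) = {λ, b, d, y}  (via Q Q)
FIRST(S) = {λ, b, d, y}  (via Q P P y)

{λ, b, d, y}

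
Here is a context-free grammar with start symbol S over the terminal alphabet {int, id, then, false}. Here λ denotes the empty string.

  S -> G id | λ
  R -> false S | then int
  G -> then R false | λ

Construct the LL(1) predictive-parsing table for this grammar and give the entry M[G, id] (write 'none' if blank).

G -> λ

FIRST(R): from R->false S we get {false}; from R->then int we get {then}. So FIRST(R) = {false, then}.
FIRST(G): from G->then R false we get {then}; from G->λ we get {λ}. So FIRST(G) = {λ, then}.
FIRST(S): from S->G id we get {id, then}; from S->λ we get {λ}. So FIRST(S) = {λ, id, then}.
FOLLOW(S) includes $ since S is the start symbol.
FOLLOW(G): in S->G id, G is followed by id with FIRST {id}. Thus FOLLOW(G) = {id}.
For G -> then R false: FIRST(then R false) = {then}, so it goes in M[G, t] for t ∈ {then}.
For G -> λ: FIRST(λ) = {λ}, so it goes in M[G, t] for t ∈ {}; since λ ∈ FIRST, also for every t ∈ FOLLOW(G) = {id}.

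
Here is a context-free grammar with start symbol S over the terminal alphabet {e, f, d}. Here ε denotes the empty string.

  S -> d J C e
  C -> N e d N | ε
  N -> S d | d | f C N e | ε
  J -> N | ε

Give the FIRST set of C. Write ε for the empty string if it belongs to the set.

{ε, d, e, f}

FIRST(S) = {d}
FIRST(N) = {ε, d, f}  (via S d)
FIRST(C) = {ε, d, e, f}  (via N e d N)
FIRST(J) = {ε, d, f}  (via N)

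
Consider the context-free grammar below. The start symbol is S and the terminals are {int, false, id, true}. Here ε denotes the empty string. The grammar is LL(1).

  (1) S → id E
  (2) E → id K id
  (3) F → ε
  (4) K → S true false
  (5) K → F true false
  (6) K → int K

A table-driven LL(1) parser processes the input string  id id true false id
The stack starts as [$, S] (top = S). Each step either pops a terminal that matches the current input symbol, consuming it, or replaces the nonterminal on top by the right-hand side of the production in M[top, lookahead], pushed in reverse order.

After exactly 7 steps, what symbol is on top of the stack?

step 1: stack=$ S  input=id id true false id $  — expand S → id E
step 2: stack=$ E id  input=id id true false id $  — match id
step 3: stack=$ E  input=id true false id $  — expand E → id K id
step 4: stack=$ id K id  input=id true false id $  — match id
step 5: stack=$ id K  input=true false id $  — expand K → F true false
step 6: stack=$ id false true F  input=true false id $  — expand F → ε
step 7: stack=$ id false true  input=true false id $  — match true
Stack after step 7: $ id false (top = false).

false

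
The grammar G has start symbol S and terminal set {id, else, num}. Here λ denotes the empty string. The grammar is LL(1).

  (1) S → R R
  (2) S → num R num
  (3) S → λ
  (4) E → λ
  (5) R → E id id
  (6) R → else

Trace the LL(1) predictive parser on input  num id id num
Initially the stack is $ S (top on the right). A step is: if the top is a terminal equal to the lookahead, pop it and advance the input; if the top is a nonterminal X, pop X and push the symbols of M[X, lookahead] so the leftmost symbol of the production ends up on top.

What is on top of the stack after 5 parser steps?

step 1: stack=$ S  input=num id id num $  — expand S → num R num
step 2: stack=$ num R num  input=num id id num $  — match num
step 3: stack=$ num R  input=id id num $  — expand R → E id id
step 4: stack=$ num id id E  input=id id num $  — expand E → λ
step 5: stack=$ num id id  input=id id num $  — match id
Stack after step 5: $ num id (top = id).

id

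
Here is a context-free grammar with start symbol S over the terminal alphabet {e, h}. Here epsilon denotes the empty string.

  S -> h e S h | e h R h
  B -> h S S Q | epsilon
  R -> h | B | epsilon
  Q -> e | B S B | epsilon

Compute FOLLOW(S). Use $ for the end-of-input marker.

FIRST(S): from S->h e S h we get {h}; from S->e h R h we get {e}. So FIRST(S) = {e, h}.
FIRST(B): from B->h S S Q we get {h}; from B->epsilon we get {epsilon}. So FIRST(B) = {epsilon, h}.
FIRST(R): from R->h we get {h}; from R->B we get {epsilon, h}; from R->epsilon we get {epsilon}. So FIRST(R) = {epsilon, h}.
FIRST(Q): from Q->e we get {e}; from Q->B S B we get {e, h}; from Q->epsilon we get {epsilon}. So FIRST(Q) = {epsilon, e, h}.
FOLLOW(S) includes $ since S is the start symbol.
FOLLOW(R): in S->e h R h, R is followed by h with FIRST {h}. Thus FOLLOW(R) = {h}.
FOLLOW(S): in S->h e S h, S is followed by h with FIRST {h}; in B->h S S Q (occurrence 1), S is followed by S Q with FIRST {e, h}; in B->h S S Q (occurrence 2), S is followed by Q with FIRST {epsilon, e, h}; in B->h S S Q (occurrence 2), the suffix after S is nullable, so FOLLOW(S) ⊇ FOLLOW(B) = {e, h}; in Q->B S B, S is followed by B with FIRST {epsilon, h}; in Q->B S B, the suffix after S is nullable, so FOLLOW(S) ⊇ FOLLOW(Q) = {e, h}. Thus FOLLOW(S) = {$, e, h}.
FOLLOW(B): in R->B, the suffix after B is empty, so FOLLOW(B) ⊇ FOLLOW(R) = {h}; in Q->B S B (occurrence 1), B is followed by S B with FIRST {e, h}; in Q->B S B (occurrence 2), the suffix after B is empty, so FOLLOW(B) ⊇ FOLLOW(Q) = {e, h}. Thus FOLLOW(B) = {e, h}.
FOLLOW(Q): in B->h S S Q, the suffix after Q is empty, so FOLLOW(Q) ⊇ FOLLOW(B) = {e, h}. Thus FOLLOW(Q) = {e, h}.

{$, e, h}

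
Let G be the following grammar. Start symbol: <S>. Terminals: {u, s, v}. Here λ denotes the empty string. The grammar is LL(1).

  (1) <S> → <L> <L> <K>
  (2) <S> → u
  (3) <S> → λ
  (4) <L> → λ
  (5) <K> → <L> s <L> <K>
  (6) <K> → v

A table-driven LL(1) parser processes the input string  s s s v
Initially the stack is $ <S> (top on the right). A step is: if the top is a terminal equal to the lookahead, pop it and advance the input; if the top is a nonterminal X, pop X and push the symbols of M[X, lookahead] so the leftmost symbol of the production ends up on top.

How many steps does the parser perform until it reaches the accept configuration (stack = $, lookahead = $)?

      Stack            Input      Action
   1  $ <S>            s s s v $  expand <S> → <L> <L> <K>
   2  $ <K> <L> <L>    s s s v $  expand <L> → λ
   3  $ <K> <L>        s s s v $  expand <L> → λ
   4  $ <K>            s s s v $  expand <K> → <L> s <L> <K>
   5  $ <K> <L> s <L>  s s s v $  expand <L> → λ
   6  $ <K> <L> s      s s s v $  match s
   7  $ <K> <L>        s s v $    expand <L> → λ
   8  $ <K>            s s v $    expand <K> → <L> s <L> <K>
   9  $ <K> <L> s <L>  s s v $    expand <L> → λ
  10  $ <K> <L> s      s s v $    match s
  11  $ <K> <L>        s v $      expand <L> → λ
  12  $ <K>            s v $      expand <K> → <L> s <L> <K>
  13  $ <K> <L> s <L>  s v $      expand <L> → λ
  14  $ <K> <L> s      s v $      match s
  15  $ <K> <L>        v $        expand <L> → λ
  16  $ <K>            v $        expand <K> → v
  17  $ v              v $        match v
Accept reached after 17 steps.

17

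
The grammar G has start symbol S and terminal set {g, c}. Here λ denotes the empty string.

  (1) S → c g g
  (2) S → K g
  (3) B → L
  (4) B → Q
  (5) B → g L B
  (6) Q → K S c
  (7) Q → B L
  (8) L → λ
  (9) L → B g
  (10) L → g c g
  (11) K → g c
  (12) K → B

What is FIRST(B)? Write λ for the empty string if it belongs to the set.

{λ, c, g}

FIRST(S) = {c, g}  (via K g)
FIRST(B) = {λ, c, g}  (via L, Q)
FIRST(L) = {λ, c, g}  (via B g)
FIRST(K) = {λ, c, g}  (via B)
FIRST(Q) = {λ, c, g}  (via K S c, B L)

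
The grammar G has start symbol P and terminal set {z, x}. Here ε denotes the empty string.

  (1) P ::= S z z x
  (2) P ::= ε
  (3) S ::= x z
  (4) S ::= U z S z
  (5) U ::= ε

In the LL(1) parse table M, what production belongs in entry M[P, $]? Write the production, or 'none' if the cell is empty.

P ::= ε

FIRST(U): from U::=ε we get {ε}. So FIRST(U) = {ε}.
FIRST(S): from S::=x z we get {x}; from S::=U z S z we get {z}. So FIRST(S) = {x, z}.
FIRST(P): from P::=S z z x we get {x, z}; from P::=ε we get {ε}. So FIRST(P) = {ε, x, z}.
FOLLOW(P) includes $ since P is the start symbol.
FOLLOW(P): P appears on no right-hand side. Thus FOLLOW(P) = {$}.
For P ::= S z z x: FIRST(S z z x) = {x, z}, so it goes in M[P, t] for t ∈ {x, z}.
For P ::= ε: FIRST(ε) = {ε}, so it goes in M[P, t] for t ∈ {}; since ε ∈ FIRST, also for every t ∈ FOLLOW(P) = {$}.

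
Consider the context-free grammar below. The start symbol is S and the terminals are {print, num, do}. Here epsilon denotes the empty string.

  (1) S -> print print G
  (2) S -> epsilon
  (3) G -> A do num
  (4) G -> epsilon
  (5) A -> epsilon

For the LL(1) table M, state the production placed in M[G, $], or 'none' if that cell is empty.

FIRST(S) = {epsilon, print}
FIRST(A) = {epsilon}
FIRST(G) = {epsilon, do}  (via A do num)
FOLLOW(S) includes $ since S is the start symbol.
FOLLOW(S): S appears on no right-hand side. Thus FOLLOW(S) = {$}.
FOLLOW(G): in S->print print G, the suffix after G is empty, so FOLLOW(G) ⊇ FOLLOW(S) = {$}. Thus FOLLOW(G) = {$}.
For G -> A do num: FIRST(A do num) = {do}, so it goes in M[G, t] for t ∈ {do}.
For G -> epsilon: FIRST(epsilon) = {epsilon}, so it goes in M[G, t] for t ∈ {}; since epsilon ∈ FIRST, also for every t ∈ FOLLOW(G) = {$}.

G -> epsilon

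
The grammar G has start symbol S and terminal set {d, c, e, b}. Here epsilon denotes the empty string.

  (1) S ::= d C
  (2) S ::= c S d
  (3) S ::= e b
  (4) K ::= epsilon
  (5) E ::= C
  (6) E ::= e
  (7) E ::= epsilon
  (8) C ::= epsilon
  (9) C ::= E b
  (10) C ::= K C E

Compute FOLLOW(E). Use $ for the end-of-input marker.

{$, b, d, e}

FIRST(S) = {c, d, e}
FIRST(K) = {epsilon}
FIRST(E) = {epsilon, b, e}  (via C)
FIRST(C) = {epsilon, b, e}  (via E b, K C E)
FOLLOW(S) includes $ since S is the start symbol.
FOLLOW(S): in S::=c S d, S is followed by d with FIRST {d}. Thus FOLLOW(S) = {$, d}.
FOLLOW(K): in C::=K C E, K is followed by C E with FIRST {epsilon, b, e}; in C::=K C E, the suffix after K is nullable, so FOLLOW(K) ⊇ FOLLOW(C) = {$, b, d, e}. Thus FOLLOW(K) = {$, b, d, e}.
FOLLOW(E): in C::=E b, E is followed by b with FIRST {b}; in C::=K C E, the suffix after E is empty, so FOLLOW(E) ⊇ FOLLOW(C) = {$, b, d, e}. Thus FOLLOW(E) = {$, b, d, e}.
FOLLOW(C): in S::=d C, the suffix after C is empty, so FOLLOW(C) ⊇ FOLLOW(S) = {$, d}; in E::=C, the suffix after C is empty, so FOLLOW(C) ⊇ FOLLOW(E) = {$, b, d, e}; in C::=K C E, C is followed by E with FIRST {epsilon, b, e}; in C::=K C E, the suffix after C is nullable (adds nothing new). Thus FOLLOW(C) = {$, b, d, e}.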